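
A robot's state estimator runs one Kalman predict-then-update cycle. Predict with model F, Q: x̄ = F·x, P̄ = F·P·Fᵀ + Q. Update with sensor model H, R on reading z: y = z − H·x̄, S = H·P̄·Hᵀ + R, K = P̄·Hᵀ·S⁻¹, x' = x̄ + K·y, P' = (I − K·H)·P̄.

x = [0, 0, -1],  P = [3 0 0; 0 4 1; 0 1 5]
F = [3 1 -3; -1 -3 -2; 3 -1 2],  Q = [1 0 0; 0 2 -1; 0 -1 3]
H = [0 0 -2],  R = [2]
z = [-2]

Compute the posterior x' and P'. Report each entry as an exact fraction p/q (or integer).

x̄ = F·x = [3, 2, -2]
P̄ = F·P·Fᵀ + Q = [71 16 -2; 16 73 -22; -2 -22 50]
y = z − H·x̄ = [-6]
S = H·P̄·Hᵀ + R = [202]
K = P̄·Hᵀ·S⁻¹ = [2/101; 22/101; -50/101]
x' = x̄ + K·y = [291/101, 70/101, 98/101]
P' = (I − K·H)·P̄ = [7163/101 1528/101 -2/101; 1528/101 6405/101 -22/101; -2/101 -22/101 50/101]

x' = [291/101, 70/101, 98/101]
P' = [7163/101 1528/101 -2/101; 1528/101 6405/101 -22/101; -2/101 -22/101 50/101]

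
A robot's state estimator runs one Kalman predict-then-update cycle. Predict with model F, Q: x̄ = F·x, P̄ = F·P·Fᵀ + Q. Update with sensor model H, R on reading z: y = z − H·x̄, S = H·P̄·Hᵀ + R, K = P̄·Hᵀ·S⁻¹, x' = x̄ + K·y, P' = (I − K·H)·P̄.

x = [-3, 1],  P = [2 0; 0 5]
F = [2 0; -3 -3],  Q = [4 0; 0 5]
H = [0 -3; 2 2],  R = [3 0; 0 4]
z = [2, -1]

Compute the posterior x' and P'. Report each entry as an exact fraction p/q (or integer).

x̄ = F·x = [-6, 6]
P̄ = F·P·Fᵀ + Q = [12 -12; -12 68]
y = z − H·x̄ = [20, -1]
S = H·P̄·Hᵀ + R = [615 -336; -336 228]
K = P̄·Hᵀ·S⁻¹ = [76/253 112/253; -740/2277 28/2277]
x' = x̄ + K·y = [-10/23, -106/207]
P' = (I − K·H)·P̄ = [300/253 -76/253; -76/253 740/2277]

x' = [-10/23, -106/207]
P' = [300/253 -76/253; -76/253 740/2277]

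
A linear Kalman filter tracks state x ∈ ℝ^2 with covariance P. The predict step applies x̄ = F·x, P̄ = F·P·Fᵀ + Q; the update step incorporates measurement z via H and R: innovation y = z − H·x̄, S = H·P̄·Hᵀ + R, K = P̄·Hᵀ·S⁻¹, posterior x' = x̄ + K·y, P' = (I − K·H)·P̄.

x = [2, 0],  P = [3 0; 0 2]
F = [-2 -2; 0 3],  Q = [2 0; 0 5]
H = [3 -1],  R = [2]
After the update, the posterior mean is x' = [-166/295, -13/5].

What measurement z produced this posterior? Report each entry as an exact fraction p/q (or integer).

z = [1]

x̄ = F·x = [-4, 0]
P̄ = F·P·Fᵀ + Q = [22 -12; -12 23]
S = H·P̄·Hᵀ + R = [295]
K = P̄·Hᵀ·S⁻¹ = [78/295; -1/5]
x' − x̄ = [1014/295, -13/5] = K·y
y = (KᵀK)⁻¹·Kᵀ·(x' − x̄) = [13]
z = y + H·x̄ = [13] + [-12] = [1]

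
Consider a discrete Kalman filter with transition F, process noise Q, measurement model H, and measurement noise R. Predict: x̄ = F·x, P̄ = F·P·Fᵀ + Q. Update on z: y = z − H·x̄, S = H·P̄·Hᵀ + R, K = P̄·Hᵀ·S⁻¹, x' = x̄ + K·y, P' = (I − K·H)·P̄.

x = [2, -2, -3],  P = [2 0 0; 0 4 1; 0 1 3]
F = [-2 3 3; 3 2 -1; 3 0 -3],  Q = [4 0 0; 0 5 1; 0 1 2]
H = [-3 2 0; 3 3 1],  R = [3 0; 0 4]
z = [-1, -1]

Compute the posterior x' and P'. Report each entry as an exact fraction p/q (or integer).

x' = [-9125/127817, -439729/894719, 91403/127817]
P' = [39489/127817 15030/127817 -99633/127817; 15030/127817 362058/894719 -104748/127817; -99633/127817 -104748/127817 644007/127817]

x̄ = F·x = [-19, 5, 15]
P̄ = F·P·Fᵀ + Q = [93 6 -48; 6 38 22; -48 22 47]
y = z − H·x̄ = [-68, 26]
S = H·P̄·Hᵀ + R = [920 -439; -439 1182]
K = P̄·Hᵀ·S⁻¹ = [-29469/127817 15981/127817; 136162/894719 167142/894719; 29801/127817 7716/127817]
x' = x̄ + K·y = [-9125/127817, -439729/894719, 91403/127817]
P' = (I − K·H)·P̄ = [39489/127817 15030/127817 -99633/127817; 15030/127817 362058/894719 -104748/127817; -99633/127817 -104748/127817 644007/127817]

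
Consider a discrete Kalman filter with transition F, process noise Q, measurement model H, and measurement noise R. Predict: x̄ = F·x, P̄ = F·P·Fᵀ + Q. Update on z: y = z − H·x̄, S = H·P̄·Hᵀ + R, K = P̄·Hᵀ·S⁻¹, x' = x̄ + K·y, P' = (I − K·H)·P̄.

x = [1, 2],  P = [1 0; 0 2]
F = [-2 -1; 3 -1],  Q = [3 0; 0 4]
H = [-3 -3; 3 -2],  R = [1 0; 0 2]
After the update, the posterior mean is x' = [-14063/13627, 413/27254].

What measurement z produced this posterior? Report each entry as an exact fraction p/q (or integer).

z = [3, -3]

x̄ = F·x = [-4, 1]
P̄ = F·P·Fᵀ + Q = [9 -4; -4 15]
S = H·P̄·Hᵀ + R = [145 21; 21 191]
K = P̄·Hᵀ·S⁻¹ = [-1800/13627 2695/13627; -5421/27254 -5397/27254]
x' − x̄ = [40445/13627, -26841/27254] = K·y
y = (KᵀK)⁻¹·Kᵀ·(x' − x̄) = [-6, 11]
z = y + H·x̄ = [-6, 11] + [9, -14] = [3, -3]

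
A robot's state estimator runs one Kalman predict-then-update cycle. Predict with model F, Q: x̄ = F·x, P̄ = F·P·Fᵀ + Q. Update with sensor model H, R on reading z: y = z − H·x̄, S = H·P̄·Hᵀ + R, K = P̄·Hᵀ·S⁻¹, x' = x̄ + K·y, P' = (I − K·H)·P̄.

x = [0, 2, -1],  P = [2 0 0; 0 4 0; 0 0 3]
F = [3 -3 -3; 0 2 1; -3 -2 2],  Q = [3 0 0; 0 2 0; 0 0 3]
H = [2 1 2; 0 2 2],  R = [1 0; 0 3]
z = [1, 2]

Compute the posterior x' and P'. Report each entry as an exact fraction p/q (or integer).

x̄ = F·x = [-3, 3, -6]
P̄ = F·P·Fᵀ + Q = [84 -33 -12; -33 21 -10; -12 -10 49]
y = z − H·x̄ = [16, 8]
S = H·P̄·Hᵀ + R = [286 -2; -2 203]
K = P̄·Hᵀ·S⁻¹ = [22353/58054 -12759/29027; -13151/58054 3081/29027; 6574/29027 11218/29027]
x' = x̄ + K·y = [-10329/29027, 6521/29027, 20766/29027]
P' = (I − K·H)·P̄ = [98733/58054 98559/58054 -68418/29027; 98559/58054 228755/58054 -109756/29027; -68418/29027 -109756/29027 126583/29027]

x' = [-10329/29027, 6521/29027, 20766/29027]
P' = [98733/58054 98559/58054 -68418/29027; 98559/58054 228755/58054 -109756/29027; -68418/29027 -109756/29027 126583/29027]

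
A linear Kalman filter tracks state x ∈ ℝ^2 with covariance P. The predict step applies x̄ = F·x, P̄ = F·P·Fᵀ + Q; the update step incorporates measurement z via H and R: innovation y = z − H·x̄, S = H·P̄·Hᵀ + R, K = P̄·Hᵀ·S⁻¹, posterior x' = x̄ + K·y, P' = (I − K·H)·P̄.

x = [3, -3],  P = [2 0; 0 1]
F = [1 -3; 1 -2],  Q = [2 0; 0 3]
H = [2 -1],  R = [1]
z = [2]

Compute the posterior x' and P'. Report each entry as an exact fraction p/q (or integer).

x̄ = F·x = [12, 9]
P̄ = F·P·Fᵀ + Q = [13 8; 8 9]
y = z − H·x̄ = [-13]
S = H·P̄·Hᵀ + R = [30]
K = P̄·Hᵀ·S⁻¹ = [3/5; 7/30]
x' = x̄ + K·y = [21/5, 179/30]
P' = (I − K·H)·P̄ = [11/5 19/5; 19/5 221/30]

x' = [21/5, 179/30]
P' = [11/5 19/5; 19/5 221/30]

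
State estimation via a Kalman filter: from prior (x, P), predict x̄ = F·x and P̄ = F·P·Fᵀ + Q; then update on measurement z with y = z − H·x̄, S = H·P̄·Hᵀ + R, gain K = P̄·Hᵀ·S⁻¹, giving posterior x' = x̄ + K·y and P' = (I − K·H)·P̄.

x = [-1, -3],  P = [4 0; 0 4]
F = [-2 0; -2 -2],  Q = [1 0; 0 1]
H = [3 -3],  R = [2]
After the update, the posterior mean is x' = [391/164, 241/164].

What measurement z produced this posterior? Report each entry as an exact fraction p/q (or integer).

z = [3]

x̄ = F·x = [2, 8]
P̄ = F·P·Fᵀ + Q = [17 16; 16 33]
S = H·P̄·Hᵀ + R = [164]
K = P̄·Hᵀ·S⁻¹ = [3/164; -51/164]
x' − x̄ = [63/164, -1071/164] = K·y
y = (KᵀK)⁻¹·Kᵀ·(x' − x̄) = [21]
z = y + H·x̄ = [21] + [-18] = [3]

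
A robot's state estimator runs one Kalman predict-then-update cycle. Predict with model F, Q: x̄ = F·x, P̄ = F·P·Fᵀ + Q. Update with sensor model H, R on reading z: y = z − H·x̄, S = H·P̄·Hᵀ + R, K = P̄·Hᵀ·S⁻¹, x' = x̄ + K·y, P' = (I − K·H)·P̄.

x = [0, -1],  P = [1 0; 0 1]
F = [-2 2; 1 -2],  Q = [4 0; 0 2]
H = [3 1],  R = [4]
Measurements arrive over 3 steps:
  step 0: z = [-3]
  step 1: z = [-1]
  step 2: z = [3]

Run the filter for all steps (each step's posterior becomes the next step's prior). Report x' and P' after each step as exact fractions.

step 0: x' = [-136/83, 155/83], P' = [96/83 -168/83; -168/83 460/83]
step 1: x' = [-2148/9983, -773/9983], P' = [17300/9983 -34580/9983; -34580/9983 91048/9983]
step 2: x' = [213120/167807, -1539931/1845877], P' = [305956/167807 -619028/167807; -619028/167807 17869848/1845877]

step 0: x̄ = F·x = [-2, 2]
step 0: P̄ = F·P·Fᵀ + Q = [12 -6; -6 7]
step 0: y = z − H·x̄ = [1]
step 0: S = H·P̄·Hᵀ + R = [83]
step 0: K = P̄·Hᵀ·S⁻¹ = [30/83; -11/83]
step 0: x' = x̄ + K·y = [-136/83, 155/83]
step 0: P' = (I − K·H)·P̄ = [96/83 -168/83; -168/83 460/83]
step 1: x̄ = F·x = [582/83, -446/83]
step 1: P̄ = F·P·Fᵀ + Q = [3900/83 -3040/83; -3040/83 2774/83]
step 1: y = z − H·x̄ = [-1383/83]
step 1: S = H·P̄·Hᵀ + R = [19966/83]
step 1: K = P̄·Hᵀ·S⁻¹ = [4330/9983; -3173/9983]
step 1: x' = x̄ + K·y = [-2148/9983, -773/9983]
step 1: P' = (I − K·H)·P̄ = [17300/9983 -34580/9983; -34580/9983 91048/9983]
step 2: x̄ = F·x = [2750/9983, -602/9983]
step 2: P̄ = F·P·Fᵀ + Q = [749964/9983 -606272/9983; -606272/9983 539778/9983]
step 2: y = z − H·x̄ = [22301/9983]
step 2: S = H·P̄·Hᵀ + R = [3691754/9983]
step 2: K = P̄·Hᵀ·S⁻¹ = [74710/167807; -639519/1845877]
step 2: x' = x̄ + K·y = [213120/167807, -1539931/1845877]
step 2: P' = (I − K·H)·P̄ = [305956/167807 -619028/167807; -619028/167807 17869848/1845877]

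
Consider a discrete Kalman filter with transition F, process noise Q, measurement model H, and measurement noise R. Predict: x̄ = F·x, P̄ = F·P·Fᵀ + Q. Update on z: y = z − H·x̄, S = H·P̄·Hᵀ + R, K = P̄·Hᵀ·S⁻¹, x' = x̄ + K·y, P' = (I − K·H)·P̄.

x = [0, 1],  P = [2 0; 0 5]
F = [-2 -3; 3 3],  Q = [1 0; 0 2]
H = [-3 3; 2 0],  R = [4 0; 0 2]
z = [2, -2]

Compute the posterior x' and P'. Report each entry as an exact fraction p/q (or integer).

x' = [-6105/7231, -105/1033]
P' = [2565/7231 303/1033; 303/1033 671/1033]

x̄ = F·x = [-3, 3]
P̄ = F·P·Fᵀ + Q = [54 -57; -57 65]
y = z − H·x̄ = [-16, 4]
S = H·P̄·Hᵀ + R = [2101 -666; -666 218]
K = P̄·Hᵀ·S⁻¹ = [-333/7231 2565/7231; 276/1033 303/1033]
x' = x̄ + K·y = [-6105/7231, -105/1033]
P' = (I − K·H)·P̄ = [2565/7231 303/1033; 303/1033 671/1033]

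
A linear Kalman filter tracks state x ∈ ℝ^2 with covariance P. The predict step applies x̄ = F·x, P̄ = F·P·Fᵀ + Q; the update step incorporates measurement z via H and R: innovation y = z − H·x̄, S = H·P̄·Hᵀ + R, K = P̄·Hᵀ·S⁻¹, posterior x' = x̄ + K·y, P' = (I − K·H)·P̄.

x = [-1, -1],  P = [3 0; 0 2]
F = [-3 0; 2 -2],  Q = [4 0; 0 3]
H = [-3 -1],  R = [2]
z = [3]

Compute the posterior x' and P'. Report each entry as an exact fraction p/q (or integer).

x' = [-78/49, 93/49]
P' = [451/196 -1203/196; -1203/196 3547/196]

x̄ = F·x = [3, 0]
P̄ = F·P·Fᵀ + Q = [31 -18; -18 23]
y = z − H·x̄ = [12]
S = H·P̄·Hᵀ + R = [196]
K = P̄·Hᵀ·S⁻¹ = [-75/196; 31/196]
x' = x̄ + K·y = [-78/49, 93/49]
P' = (I − K·H)·P̄ = [451/196 -1203/196; -1203/196 3547/196]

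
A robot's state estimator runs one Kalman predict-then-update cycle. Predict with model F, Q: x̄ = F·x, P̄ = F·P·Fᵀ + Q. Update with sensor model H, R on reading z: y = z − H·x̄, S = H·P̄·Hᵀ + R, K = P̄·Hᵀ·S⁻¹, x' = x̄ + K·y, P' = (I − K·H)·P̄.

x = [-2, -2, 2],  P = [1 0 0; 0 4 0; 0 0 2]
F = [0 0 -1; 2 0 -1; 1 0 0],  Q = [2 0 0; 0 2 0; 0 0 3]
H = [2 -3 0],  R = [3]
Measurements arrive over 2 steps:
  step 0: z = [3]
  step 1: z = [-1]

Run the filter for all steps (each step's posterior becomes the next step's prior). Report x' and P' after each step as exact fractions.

step 0: x' = [-156/67, -182/67, -68/67], P' = [264/67 174/67 12/67; 174/67 136/67 14/67; 12/67 14/67 232/67]
step 1: x' = [680/769, 1942/2307, -328/769], P' = [20946/3845 13928/3845 156/3845; 13928/3845 31562/11535 628/3845; 156/3845 628/3845 14391/3845]

step 0: x̄ = F·x = [-2, -6, -2]
step 0: P̄ = F·P·Fᵀ + Q = [4 2 0; 2 8 2; 0 2 4]
step 0: y = z − H·x̄ = [-11]
step 0: S = H·P̄·Hᵀ + R = [67]
step 0: K = P̄·Hᵀ·S⁻¹ = [2/67; -20/67; -6/67]
step 0: x' = x̄ + K·y = [-156/67, -182/67, -68/67]
step 0: P' = (I − K·H)·P̄ = [264/67 174/67 12/67; 174/67 136/67 14/67; 12/67 14/67 232/67]
step 1: x̄ = F·x = [68/67, -244/67, -156/67]
step 1: P̄ = F·P·Fᵀ + Q = [366/67 208/67 -12/67; 208/67 1374/67 516/67; -12/67 516/67 465/67]
step 1: y = z − H·x̄ = [-935/67]
step 1: S = H·P̄·Hᵀ + R = [11535/67]
step 1: K = P̄·Hᵀ·S⁻¹ = [36/3845; -3706/11535; -524/3845]
step 1: x' = x̄ + K·y = [680/769, 1942/2307, -328/769]
step 1: P' = (I − K·H)·P̄ = [20946/3845 13928/3845 156/3845; 13928/3845 31562/11535 628/3845; 156/3845 628/3845 14391/3845]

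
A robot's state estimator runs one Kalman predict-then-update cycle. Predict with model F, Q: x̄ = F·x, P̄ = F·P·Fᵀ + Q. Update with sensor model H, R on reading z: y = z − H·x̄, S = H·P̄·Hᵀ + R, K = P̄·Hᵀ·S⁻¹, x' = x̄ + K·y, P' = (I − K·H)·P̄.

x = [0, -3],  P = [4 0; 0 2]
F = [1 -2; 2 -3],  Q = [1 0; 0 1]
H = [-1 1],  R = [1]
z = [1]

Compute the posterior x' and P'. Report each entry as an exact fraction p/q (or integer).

x̄ = F·x = [6, 9]
P̄ = F·P·Fᵀ + Q = [13 20; 20 35]
y = z − H·x̄ = [-2]
S = H·P̄·Hᵀ + R = [9]
K = P̄·Hᵀ·S⁻¹ = [7/9; 5/3]
x' = x̄ + K·y = [40/9, 17/3]
P' = (I − K·H)·P̄ = [68/9 25/3; 25/3 10]

x' = [40/9, 17/3]
P' = [68/9 25/3; 25/3 10]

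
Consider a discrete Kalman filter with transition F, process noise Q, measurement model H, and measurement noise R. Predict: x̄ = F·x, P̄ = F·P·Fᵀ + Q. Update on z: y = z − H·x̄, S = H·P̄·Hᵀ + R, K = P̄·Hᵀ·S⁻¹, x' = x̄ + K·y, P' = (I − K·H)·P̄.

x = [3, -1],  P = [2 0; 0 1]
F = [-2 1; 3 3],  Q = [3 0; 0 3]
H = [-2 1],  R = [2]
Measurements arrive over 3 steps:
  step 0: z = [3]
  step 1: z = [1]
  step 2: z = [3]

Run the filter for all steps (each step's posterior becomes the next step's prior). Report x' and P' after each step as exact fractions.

step 0: x̄ = F·x = [-7, 6]
step 0: P̄ = F·P·Fᵀ + Q = [12 -9; -9 30]
step 0: y = z − H·x̄ = [-17]
step 0: S = H·P̄·Hᵀ + R = [116]
step 0: K = P̄·Hᵀ·S⁻¹ = [-33/116; 12/29]
step 0: x' = x̄ + K·y = [-251/116, -30/29]
step 0: P' = (I − K·H)·P̄ = [303/116 135/29; 135/29 294/29]
step 1: x̄ = F·x = [191/58, -1113/116]
step 1: P̄ = F·P·Fᵀ + Q = [144/29 45/58; 45/58 23379/116]
step 1: y = z − H·x̄ = [1993/116]
step 1: S = H·P̄·Hᵀ + R = [25555/116]
step 1: K = P̄·Hᵀ·S⁻¹ = [-1062/25555; 1221/1345]
step 1: x' = x̄ + K·y = [65909/25555, 8073/1345]
step 1: P' = (I − K·H)·P̄ = [117171/25555 12222/1345; 12222/1345 26886/1345]
step 2: x̄ = F·x = [21569/25555, 657888/25555]
step 2: P̄ = F·P·Fᵀ + Q = [127311/25555 132822/25555; 132822/25555 9908634/25555]
step 2: y = z − H·x̄ = [-107617/5111]
step 2: S = H·P̄·Hᵀ + R = [1987540/5111]
step 2: K = P̄·Hᵀ·S⁻¹ = [-1218/99377; 964299/993770]
step 2: x' = x̄ + K·y = [547613/496885, 5279379/993770]
step 2: P' = (I − K·H)·P̄ = [2446377/496885 4880574/496885; 4880574/496885 10725447/496885]

step 0: x' = [-251/116, -30/29], P' = [303/116 135/29; 135/29 294/29]
step 1: x' = [65909/25555, 8073/1345], P' = [117171/25555 12222/1345; 12222/1345 26886/1345]
step 2: x' = [547613/496885, 5279379/993770], P' = [2446377/496885 4880574/496885; 4880574/496885 10725447/496885]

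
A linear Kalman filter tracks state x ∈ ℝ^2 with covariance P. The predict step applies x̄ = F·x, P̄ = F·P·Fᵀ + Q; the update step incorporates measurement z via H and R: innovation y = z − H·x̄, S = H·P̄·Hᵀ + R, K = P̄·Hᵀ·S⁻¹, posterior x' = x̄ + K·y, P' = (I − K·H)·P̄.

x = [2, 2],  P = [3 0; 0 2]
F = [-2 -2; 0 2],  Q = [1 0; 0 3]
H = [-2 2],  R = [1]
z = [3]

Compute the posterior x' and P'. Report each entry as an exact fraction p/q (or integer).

x' = [-326/193, -26/193]
P' = [689/193 660/193; 660/193 679/193]

x̄ = F·x = [-8, 4]
P̄ = F·P·Fᵀ + Q = [21 -8; -8 11]
y = z − H·x̄ = [-21]
S = H·P̄·Hᵀ + R = [193]
K = P̄·Hᵀ·S⁻¹ = [-58/193; 38/193]
x' = x̄ + K·y = [-326/193, -26/193]
P' = (I − K·H)·P̄ = [689/193 660/193; 660/193 679/193]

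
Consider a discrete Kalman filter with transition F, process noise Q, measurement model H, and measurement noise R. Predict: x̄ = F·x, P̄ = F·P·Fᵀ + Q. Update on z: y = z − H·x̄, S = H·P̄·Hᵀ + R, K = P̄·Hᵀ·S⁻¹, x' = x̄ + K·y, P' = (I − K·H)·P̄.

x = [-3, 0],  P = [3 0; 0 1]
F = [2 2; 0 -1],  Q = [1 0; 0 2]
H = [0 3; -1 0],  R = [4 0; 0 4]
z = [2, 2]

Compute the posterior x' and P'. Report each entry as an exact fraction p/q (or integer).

x' = [-1774/615, 322/615]
P' = [1964/615 -32/615; -32/615 236/615]

x̄ = F·x = [-6, 0]
P̄ = F·P·Fᵀ + Q = [17 -2; -2 3]
y = z − H·x̄ = [2, -4]
S = H·P̄·Hᵀ + R = [31 6; 6 21]
K = P̄·Hᵀ·S⁻¹ = [-8/205 -491/615; 59/205 8/615]
x' = x̄ + K·y = [-1774/615, 322/615]
P' = (I − K·H)·P̄ = [1964/615 -32/615; -32/615 236/615]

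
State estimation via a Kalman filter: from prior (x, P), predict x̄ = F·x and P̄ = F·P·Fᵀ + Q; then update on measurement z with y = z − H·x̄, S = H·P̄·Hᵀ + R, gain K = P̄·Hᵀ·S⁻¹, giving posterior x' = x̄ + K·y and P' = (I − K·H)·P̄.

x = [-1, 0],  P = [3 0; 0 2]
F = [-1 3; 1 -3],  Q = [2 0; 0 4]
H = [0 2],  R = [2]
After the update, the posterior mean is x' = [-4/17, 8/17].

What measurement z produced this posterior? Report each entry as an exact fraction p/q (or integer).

z = [1]

x̄ = F·x = [1, -1]
P̄ = F·P·Fᵀ + Q = [23 -21; -21 25]
S = H·P̄·Hᵀ + R = [102]
K = P̄·Hᵀ·S⁻¹ = [-7/17; 25/51]
x' − x̄ = [-21/17, 25/17] = K·y
y = (KᵀK)⁻¹·Kᵀ·(x' − x̄) = [3]
z = y + H·x̄ = [3] + [-2] = [1]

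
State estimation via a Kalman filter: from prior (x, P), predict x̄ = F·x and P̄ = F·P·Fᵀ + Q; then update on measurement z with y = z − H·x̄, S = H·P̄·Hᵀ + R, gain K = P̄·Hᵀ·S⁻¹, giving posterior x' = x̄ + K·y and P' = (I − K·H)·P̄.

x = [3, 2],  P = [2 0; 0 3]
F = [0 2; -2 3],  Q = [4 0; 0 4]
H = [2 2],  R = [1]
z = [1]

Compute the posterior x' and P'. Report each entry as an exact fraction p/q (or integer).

x̄ = F·x = [4, 0]
P̄ = F·P·Fᵀ + Q = [16 18; 18 39]
y = z − H·x̄ = [-7]
S = H·P̄·Hᵀ + R = [365]
K = P̄·Hᵀ·S⁻¹ = [68/365; 114/365]
x' = x̄ + K·y = [984/365, -798/365]
P' = (I − K·H)·P̄ = [1216/365 -1182/365; -1182/365 1239/365]

x' = [984/365, -798/365]
P' = [1216/365 -1182/365; -1182/365 1239/365]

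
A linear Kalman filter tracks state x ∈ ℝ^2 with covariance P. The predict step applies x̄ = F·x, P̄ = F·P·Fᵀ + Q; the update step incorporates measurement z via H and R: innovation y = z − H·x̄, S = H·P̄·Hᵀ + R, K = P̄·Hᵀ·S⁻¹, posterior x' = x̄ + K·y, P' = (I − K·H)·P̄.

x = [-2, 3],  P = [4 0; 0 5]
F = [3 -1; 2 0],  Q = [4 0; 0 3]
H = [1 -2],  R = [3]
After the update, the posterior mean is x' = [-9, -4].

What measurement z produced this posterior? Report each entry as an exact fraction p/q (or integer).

x̄ = F·x = [-9, -4]
P̄ = F·P·Fᵀ + Q = [45 24; 24 19]
S = H·P̄·Hᵀ + R = [28]
K = P̄·Hᵀ·S⁻¹ = [-3/28; -1/2]
x' − x̄ = [0, 0] = K·y
y = (KᵀK)⁻¹·Kᵀ·(x' − x̄) = [0]
z = y + H·x̄ = [0] + [-1] = [-1]

z = [-1]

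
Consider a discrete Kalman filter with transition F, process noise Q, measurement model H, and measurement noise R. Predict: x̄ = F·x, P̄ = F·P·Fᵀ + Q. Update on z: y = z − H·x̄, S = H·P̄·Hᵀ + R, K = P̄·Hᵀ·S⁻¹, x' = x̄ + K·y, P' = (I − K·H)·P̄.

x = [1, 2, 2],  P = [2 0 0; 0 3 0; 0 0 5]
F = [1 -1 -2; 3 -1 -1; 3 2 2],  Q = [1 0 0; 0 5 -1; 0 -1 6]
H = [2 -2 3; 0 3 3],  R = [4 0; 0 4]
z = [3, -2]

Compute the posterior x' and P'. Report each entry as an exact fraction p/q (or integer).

x̄ = F·x = [-5, -1, 11]
P̄ = F·P·Fᵀ + Q = [26 19 -20; 19 31 1; -20 1 56]
y = z − H·x̄ = [-22, -32]
S = H·P̄·Hᵀ + R = [332 315; 315 805]
K = P̄·Hᵀ·S⁻¹ = [-1031/4801 13494/168035; -1347/4801 38487/168035; 1359/4801 17082/168035]
x' = x̄ + K·y = [-478113/168035, -362429/168035, 255331/168035]
P' = (I − K·H)·P̄ = [2749482/168035 1139456/168035 -1121464/168035; 1139456/168035 524288/168035 -472972/168035; -1121464/168035 -472972/168035 495748/168035]

x' = [-478113/168035, -362429/168035, 255331/168035]
P' = [2749482/168035 1139456/168035 -1121464/168035; 1139456/168035 524288/168035 -472972/168035; -1121464/168035 -472972/168035 495748/168035]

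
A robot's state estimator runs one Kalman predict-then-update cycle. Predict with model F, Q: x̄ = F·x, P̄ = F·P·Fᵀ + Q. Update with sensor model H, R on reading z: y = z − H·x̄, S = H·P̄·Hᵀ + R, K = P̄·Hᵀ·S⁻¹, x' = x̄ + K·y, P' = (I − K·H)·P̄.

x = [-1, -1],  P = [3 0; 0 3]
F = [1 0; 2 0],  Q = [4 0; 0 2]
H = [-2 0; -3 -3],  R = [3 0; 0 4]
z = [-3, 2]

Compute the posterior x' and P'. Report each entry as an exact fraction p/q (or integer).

x' = [3432/3247, -5366/3247]
P' = [1758/3247 -1602/3247; -1602/3247 2834/3247]

x̄ = F·x = [-1, -2]
P̄ = F·P·Fᵀ + Q = [7 6; 6 14]
y = z − H·x̄ = [-5, -7]
S = H·P̄·Hᵀ + R = [31 78; 78 301]
K = P̄·Hᵀ·S⁻¹ = [-1172/3247 -117/3247; 1068/3247 -924/3247]
x' = x̄ + K·y = [3432/3247, -5366/3247]
P' = (I − K·H)·P̄ = [1758/3247 -1602/3247; -1602/3247 2834/3247]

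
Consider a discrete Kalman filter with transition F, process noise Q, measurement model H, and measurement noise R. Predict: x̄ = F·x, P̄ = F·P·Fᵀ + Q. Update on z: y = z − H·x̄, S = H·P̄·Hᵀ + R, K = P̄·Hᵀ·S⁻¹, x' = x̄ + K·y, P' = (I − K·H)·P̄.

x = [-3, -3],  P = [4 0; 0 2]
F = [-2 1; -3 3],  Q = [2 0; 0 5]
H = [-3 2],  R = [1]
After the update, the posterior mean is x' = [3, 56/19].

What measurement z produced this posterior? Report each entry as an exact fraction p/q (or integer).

z = [-3]

x̄ = F·x = [3, 0]
P̄ = F·P·Fᵀ + Q = [20 30; 30 59]
S = H·P̄·Hᵀ + R = [57]
K = P̄·Hᵀ·S⁻¹ = [0; 28/57]
x' − x̄ = [0, 56/19] = K·y
y = (KᵀK)⁻¹·Kᵀ·(x' − x̄) = [6]
z = y + H·x̄ = [6] + [-9] = [-3]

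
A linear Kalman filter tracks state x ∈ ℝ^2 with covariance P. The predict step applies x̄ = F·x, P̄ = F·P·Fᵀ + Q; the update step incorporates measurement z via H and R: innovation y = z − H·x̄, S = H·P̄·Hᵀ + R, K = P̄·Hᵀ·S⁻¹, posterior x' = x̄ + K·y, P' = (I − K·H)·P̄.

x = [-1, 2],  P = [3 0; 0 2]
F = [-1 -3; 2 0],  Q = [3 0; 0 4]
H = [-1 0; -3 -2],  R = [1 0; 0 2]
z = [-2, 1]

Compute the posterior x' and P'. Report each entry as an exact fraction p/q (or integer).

x̄ = F·x = [-5, -2]
P̄ = F·P·Fᵀ + Q = [24 -6; -6 16]
y = z − H·x̄ = [-7, -18]
S = H·P̄·Hᵀ + R = [25 60; 60 210]
K = P̄·Hᵀ·S⁻¹ = [-48/55 -2/55; 14/11 -71/165]
x' = x̄ + K·y = [97/55, -174/55]
P' = (I − K·H)·P̄ = [48/55 -14/11; -14/11 386/165]

x' = [97/55, -174/55]
P' = [48/55 -14/11; -14/11 386/165]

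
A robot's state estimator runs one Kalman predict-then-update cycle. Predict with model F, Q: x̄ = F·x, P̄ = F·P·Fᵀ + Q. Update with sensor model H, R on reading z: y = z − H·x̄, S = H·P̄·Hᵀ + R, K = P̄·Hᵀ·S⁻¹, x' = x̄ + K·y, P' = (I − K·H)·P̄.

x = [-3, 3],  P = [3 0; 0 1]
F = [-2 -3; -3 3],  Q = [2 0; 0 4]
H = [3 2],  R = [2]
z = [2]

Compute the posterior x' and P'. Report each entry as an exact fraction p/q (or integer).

x̄ = F·x = [-3, 18]
P̄ = F·P·Fᵀ + Q = [23 9; 9 40]
y = z − H·x̄ = [-25]
S = H·P̄·Hᵀ + R = [477]
K = P̄·Hᵀ·S⁻¹ = [29/159; 107/477]
x' = x̄ + K·y = [-1202/159, 5911/477]
P' = (I − K·H)·P̄ = [378/53 -1672/159; -1672/159 7631/477]

x' = [-1202/159, 5911/477]
P' = [378/53 -1672/159; -1672/159 7631/477]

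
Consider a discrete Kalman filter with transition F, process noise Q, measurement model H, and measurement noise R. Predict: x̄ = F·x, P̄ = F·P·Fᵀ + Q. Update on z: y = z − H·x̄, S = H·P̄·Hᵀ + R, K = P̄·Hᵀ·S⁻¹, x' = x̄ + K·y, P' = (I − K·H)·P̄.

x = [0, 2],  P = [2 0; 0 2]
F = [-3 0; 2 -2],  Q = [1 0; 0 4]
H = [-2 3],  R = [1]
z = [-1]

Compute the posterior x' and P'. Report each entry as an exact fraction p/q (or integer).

x' = [-814/401, -680/401]
P' = [2143/401 1404/401; 1404/401 964/401]

x̄ = F·x = [0, -4]
P̄ = F·P·Fᵀ + Q = [19 -12; -12 20]
y = z − H·x̄ = [11]
S = H·P̄·Hᵀ + R = [401]
K = P̄·Hᵀ·S⁻¹ = [-74/401; 84/401]
x' = x̄ + K·y = [-814/401, -680/401]
P' = (I − K·H)·P̄ = [2143/401 1404/401; 1404/401 964/401]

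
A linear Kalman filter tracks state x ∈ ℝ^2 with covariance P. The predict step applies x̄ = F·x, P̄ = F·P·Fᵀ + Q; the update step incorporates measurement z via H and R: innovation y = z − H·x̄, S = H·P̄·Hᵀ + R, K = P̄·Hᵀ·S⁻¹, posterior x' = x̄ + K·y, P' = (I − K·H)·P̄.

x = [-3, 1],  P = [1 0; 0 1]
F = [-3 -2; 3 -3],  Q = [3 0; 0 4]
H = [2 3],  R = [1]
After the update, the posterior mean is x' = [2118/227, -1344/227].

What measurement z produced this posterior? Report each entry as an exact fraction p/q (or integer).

x̄ = F·x = [7, -12]
P̄ = F·P·Fᵀ + Q = [16 -3; -3 22]
S = H·P̄·Hᵀ + R = [227]
K = P̄·Hᵀ·S⁻¹ = [23/227; 60/227]
x' − x̄ = [529/227, 1380/227] = K·y
y = (KᵀK)⁻¹·Kᵀ·(x' − x̄) = [23]
z = y + H·x̄ = [23] + [-22] = [1]

z = [1]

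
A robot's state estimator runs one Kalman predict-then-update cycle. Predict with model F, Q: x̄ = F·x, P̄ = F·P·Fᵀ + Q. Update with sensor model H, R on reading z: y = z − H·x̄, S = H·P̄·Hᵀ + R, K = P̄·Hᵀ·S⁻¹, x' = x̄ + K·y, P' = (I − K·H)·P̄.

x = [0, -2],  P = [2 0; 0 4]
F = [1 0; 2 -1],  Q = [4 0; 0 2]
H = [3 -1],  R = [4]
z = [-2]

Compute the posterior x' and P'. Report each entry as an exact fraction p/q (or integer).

x' = [0, 2]
P' = [23/12 55/12; 55/12 167/12]

x̄ = F·x = [0, 2]
P̄ = F·P·Fᵀ + Q = [6 4; 4 14]
y = z − H·x̄ = [0]
S = H·P̄·Hᵀ + R = [48]
K = P̄·Hᵀ·S⁻¹ = [7/24; -1/24]
x' = x̄ + K·y = [0, 2]
P' = (I − K·H)·P̄ = [23/12 55/12; 55/12 167/12]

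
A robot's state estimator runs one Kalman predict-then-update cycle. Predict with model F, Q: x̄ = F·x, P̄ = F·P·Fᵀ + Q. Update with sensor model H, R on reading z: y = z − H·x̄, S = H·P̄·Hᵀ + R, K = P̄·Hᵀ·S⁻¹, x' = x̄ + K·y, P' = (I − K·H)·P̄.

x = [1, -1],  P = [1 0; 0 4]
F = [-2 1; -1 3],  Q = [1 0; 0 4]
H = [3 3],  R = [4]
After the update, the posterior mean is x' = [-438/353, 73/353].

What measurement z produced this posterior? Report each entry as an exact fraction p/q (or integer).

x̄ = F·x = [-3, -4]
P̄ = F·P·Fᵀ + Q = [9 14; 14 41]
S = H·P̄·Hᵀ + R = [706]
K = P̄·Hᵀ·S⁻¹ = [69/706; 165/706]
x' − x̄ = [621/353, 1485/353] = K·y
y = (KᵀK)⁻¹·Kᵀ·(x' − x̄) = [18]
z = y + H·x̄ = [18] + [-21] = [-3]

z = [-3]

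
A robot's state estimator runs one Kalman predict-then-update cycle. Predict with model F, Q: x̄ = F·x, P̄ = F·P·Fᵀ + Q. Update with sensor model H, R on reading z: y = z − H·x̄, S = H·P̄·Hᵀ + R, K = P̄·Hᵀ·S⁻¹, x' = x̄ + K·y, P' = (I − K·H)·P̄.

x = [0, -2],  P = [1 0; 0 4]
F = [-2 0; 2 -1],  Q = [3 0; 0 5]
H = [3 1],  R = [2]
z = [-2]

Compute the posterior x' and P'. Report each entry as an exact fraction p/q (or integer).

x̄ = F·x = [0, 2]
P̄ = F·P·Fᵀ + Q = [7 -4; -4 13]
y = z − H·x̄ = [-4]
S = H·P̄·Hᵀ + R = [54]
K = P̄·Hᵀ·S⁻¹ = [17/54; 1/54]
x' = x̄ + K·y = [-34/27, 52/27]
P' = (I − K·H)·P̄ = [89/54 -233/54; -233/54 701/54]

x' = [-34/27, 52/27]
P' = [89/54 -233/54; -233/54 701/54]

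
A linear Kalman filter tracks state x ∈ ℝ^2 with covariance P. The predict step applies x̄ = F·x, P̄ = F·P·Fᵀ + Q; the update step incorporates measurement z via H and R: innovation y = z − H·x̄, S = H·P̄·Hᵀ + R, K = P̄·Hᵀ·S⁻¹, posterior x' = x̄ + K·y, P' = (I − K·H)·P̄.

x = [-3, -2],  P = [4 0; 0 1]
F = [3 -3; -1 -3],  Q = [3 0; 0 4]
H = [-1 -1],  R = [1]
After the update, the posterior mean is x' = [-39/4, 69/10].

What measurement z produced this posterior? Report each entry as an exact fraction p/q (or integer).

z = [3]

x̄ = F·x = [-3, 9]
P̄ = F·P·Fᵀ + Q = [48 -3; -3 17]
S = H·P̄·Hᵀ + R = [60]
K = P̄·Hᵀ·S⁻¹ = [-3/4; -7/30]
x' − x̄ = [-27/4, -21/10] = K·y
y = (KᵀK)⁻¹·Kᵀ·(x' − x̄) = [9]
z = y + H·x̄ = [9] + [-6] = [3]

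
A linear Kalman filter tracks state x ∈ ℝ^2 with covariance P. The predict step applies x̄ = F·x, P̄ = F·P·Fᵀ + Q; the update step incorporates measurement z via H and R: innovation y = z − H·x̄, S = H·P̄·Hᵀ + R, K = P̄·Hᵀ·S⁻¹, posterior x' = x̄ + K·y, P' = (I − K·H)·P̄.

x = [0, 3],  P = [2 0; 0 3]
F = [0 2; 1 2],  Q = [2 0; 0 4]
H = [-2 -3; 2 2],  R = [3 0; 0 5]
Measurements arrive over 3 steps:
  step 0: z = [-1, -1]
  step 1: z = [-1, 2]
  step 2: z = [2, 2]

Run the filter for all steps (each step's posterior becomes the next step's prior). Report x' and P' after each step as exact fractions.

step 0: x' = [722/2929, 36/2929], P' = [6366/2929 -4356/2929; -4356/2929 3726/2929]
step 1: x' = [366308/834787, 136364/834787], P' = [1950990/834787 -1330120/834787; -1330120/834787 3344470/2504361]
step 2: x' = [14645272/32542127, -18553600/32542127], P' = [5173149426/2180322509 -3527616576/2180322509; -3527616576/2180322509 2948692506/2180322509]

step 0: x̄ = F·x = [6, 6]
step 0: P̄ = F·P·Fᵀ + Q = [14 12; 12 18]
step 0: y = z − H·x̄ = [29, -25]
step 0: S = H·P̄·Hᵀ + R = [365 -284; -284 229]
step 0: K = P̄·Hᵀ·S⁻¹ = [112/2929 804/2929; -822/2929 -252/2929]
step 0: x' = x̄ + K·y = [722/2929, 36/2929]
step 0: P' = (I − K·H)·P̄ = [6366/2929 -4356/2929; -4356/2929 3726/2929]
step 1: x̄ = F·x = [72/2929, 794/2929]
step 1: P̄ = F·P·Fᵀ + Q = [20762/2929 6192/2929; 6192/2929 15562/2929]
step 1: y = z − H·x̄ = [-403/2929, 4126/2929]
step 1: S = H·P̄·Hᵀ + R = [306197/2929 -238340/2929; -238340/2929 209477/2929]
step 1: K = P̄·Hᵀ·S⁻¹ = [29460/834787 248348/834787; -684230/2504361 -258356/2504361]
step 1: x' = x̄ + K·y = [366308/834787, 136364/834787]
step 1: P' = (I − K·H)·P̄ = [1950990/834787 -1330120/834787; -1330120/834787 3344470/2504361]
step 2: x̄ = F·x = [272728/834787, 639036/834787]
step 2: P̄ = F·P·Fᵀ + Q = [18386602/2504361 5397160/2504361; 5397160/2504361 13286854/2504361]
step 2: y = z − H·x̄ = [4132138/834787, -153954/834787]
step 2: S = H·P̄·Hᵀ + R = [265407097/2504361 -207239132/2504361; -207239132/2504361 182392909/2504361]
step 2: K = P̄·Hᵀ·S⁻¹ = [78850292/2180322509 658213140/2180322509; -596948122/2180322509 -231569628/2180322509]
step 2: x' = x̄ + K·y = [14645272/32542127, -18553600/32542127]
step 2: P' = (I − K·H)·P̄ = [5173149426/2180322509 -3527616576/2180322509; -3527616576/2180322509 2948692506/2180322509]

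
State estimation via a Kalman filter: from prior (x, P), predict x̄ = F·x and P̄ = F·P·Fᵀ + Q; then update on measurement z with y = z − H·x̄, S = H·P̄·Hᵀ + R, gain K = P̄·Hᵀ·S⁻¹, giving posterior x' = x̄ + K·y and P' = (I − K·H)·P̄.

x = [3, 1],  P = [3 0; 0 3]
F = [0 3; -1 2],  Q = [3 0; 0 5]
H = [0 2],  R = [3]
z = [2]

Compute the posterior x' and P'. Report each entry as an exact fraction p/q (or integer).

x̄ = F·x = [3, -1]
P̄ = F·P·Fᵀ + Q = [30 18; 18 20]
y = z − H·x̄ = [4]
S = H·P̄·Hᵀ + R = [83]
K = P̄·Hᵀ·S⁻¹ = [36/83; 40/83]
x' = x̄ + K·y = [393/83, 77/83]
P' = (I − K·H)·P̄ = [1194/83 54/83; 54/83 60/83]

x' = [393/83, 77/83]
P' = [1194/83 54/83; 54/83 60/83]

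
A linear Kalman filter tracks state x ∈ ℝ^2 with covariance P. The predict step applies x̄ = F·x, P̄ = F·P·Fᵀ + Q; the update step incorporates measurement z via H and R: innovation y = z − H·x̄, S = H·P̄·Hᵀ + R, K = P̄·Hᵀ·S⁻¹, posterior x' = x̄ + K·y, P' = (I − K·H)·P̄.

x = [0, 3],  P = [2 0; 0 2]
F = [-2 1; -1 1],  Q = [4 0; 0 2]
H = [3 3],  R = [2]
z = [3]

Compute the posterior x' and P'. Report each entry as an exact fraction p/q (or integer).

x̄ = F·x = [3, 3]
P̄ = F·P·Fᵀ + Q = [14 6; 6 6]
y = z − H·x̄ = [-15]
S = H·P̄·Hᵀ + R = [290]
K = P̄·Hᵀ·S⁻¹ = [6/29; 18/145]
x' = x̄ + K·y = [-3/29, 33/29]
P' = (I − K·H)·P̄ = [46/29 -42/29; -42/29 222/145]

x' = [-3/29, 33/29]
P' = [46/29 -42/29; -42/29 222/145]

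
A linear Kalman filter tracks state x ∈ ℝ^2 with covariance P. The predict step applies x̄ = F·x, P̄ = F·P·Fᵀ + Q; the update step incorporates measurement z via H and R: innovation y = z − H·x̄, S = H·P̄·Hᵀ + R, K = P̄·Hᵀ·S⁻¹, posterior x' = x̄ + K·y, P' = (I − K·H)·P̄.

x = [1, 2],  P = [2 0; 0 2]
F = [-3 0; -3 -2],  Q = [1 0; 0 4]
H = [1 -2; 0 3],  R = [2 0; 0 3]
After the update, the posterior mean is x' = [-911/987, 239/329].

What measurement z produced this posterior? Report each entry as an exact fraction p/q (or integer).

z = [-3, 2]

x̄ = F·x = [-3, -7]
P̄ = F·P·Fᵀ + Q = [19 18; 18 30]
S = H·P̄·Hᵀ + R = [69 -126; -126 273]
K = P̄·Hᵀ·S⁻¹ = [103/141 176/329; -2/47 102/329]
x' − x̄ = [2050/987, 2542/329] = K·y
y = (KᵀK)⁻¹·Kᵀ·(x' − x̄) = [-14, 23]
z = y + H·x̄ = [-14, 23] + [11, -21] = [-3, 2]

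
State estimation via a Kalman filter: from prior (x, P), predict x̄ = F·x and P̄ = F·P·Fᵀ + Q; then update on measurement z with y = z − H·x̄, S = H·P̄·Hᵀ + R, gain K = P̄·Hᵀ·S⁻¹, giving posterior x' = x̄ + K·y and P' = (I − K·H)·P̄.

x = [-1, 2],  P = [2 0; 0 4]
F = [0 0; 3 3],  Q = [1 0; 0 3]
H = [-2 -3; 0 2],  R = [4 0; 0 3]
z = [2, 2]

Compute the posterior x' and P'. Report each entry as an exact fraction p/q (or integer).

x' = [-782/1129, 290/1129]
P' = [821/1129 -342/1129; -342/1129 456/1129]

x̄ = F·x = [0, 3]
P̄ = F·P·Fᵀ + Q = [1 0; 0 57]
y = z − H·x̄ = [11, -4]
S = H·P̄·Hᵀ + R = [521 -342; -342 231]
K = P̄·Hᵀ·S⁻¹ = [-154/1129 -228/1129; -171/1129 304/1129]
x' = x̄ + K·y = [-782/1129, 290/1129]
P' = (I − K·H)·P̄ = [821/1129 -342/1129; -342/1129 456/1129]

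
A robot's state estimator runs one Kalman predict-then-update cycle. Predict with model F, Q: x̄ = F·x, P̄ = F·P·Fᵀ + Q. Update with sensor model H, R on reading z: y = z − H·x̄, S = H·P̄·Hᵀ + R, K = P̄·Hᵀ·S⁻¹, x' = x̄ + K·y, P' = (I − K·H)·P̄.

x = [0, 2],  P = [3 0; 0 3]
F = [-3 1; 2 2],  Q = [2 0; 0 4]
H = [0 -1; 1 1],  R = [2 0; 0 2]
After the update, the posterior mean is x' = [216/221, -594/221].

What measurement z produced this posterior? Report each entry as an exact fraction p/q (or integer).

z = [3, -2]

x̄ = F·x = [2, 4]
P̄ = F·P·Fᵀ + Q = [32 -12; -12 28]
S = H·P̄·Hᵀ + R = [30 -16; -16 38]
K = P̄·Hᵀ·S⁻¹ = [194/221 198/221; -202/221 8/221]
x' − x̄ = [-226/221, -1478/221] = K·y
y = (KᵀK)⁻¹·Kᵀ·(x' − x̄) = [7, -8]
z = y + H·x̄ = [7, -8] + [-4, 6] = [3, -2]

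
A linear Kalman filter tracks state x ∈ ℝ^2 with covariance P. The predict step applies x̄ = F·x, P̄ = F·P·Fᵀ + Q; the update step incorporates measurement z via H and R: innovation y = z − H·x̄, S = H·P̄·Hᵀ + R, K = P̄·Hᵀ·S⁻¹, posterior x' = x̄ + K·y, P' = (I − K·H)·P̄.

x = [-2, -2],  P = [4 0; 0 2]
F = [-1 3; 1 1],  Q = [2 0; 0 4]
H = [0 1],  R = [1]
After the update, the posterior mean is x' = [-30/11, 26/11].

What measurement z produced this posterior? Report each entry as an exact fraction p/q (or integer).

x̄ = F·x = [-4, -4]
P̄ = F·P·Fᵀ + Q = [24 2; 2 10]
S = H·P̄·Hᵀ + R = [11]
K = P̄·Hᵀ·S⁻¹ = [2/11; 10/11]
x' − x̄ = [14/11, 70/11] = K·y
y = (KᵀK)⁻¹·Kᵀ·(x' − x̄) = [7]
z = y + H·x̄ = [7] + [-4] = [3]

z = [3]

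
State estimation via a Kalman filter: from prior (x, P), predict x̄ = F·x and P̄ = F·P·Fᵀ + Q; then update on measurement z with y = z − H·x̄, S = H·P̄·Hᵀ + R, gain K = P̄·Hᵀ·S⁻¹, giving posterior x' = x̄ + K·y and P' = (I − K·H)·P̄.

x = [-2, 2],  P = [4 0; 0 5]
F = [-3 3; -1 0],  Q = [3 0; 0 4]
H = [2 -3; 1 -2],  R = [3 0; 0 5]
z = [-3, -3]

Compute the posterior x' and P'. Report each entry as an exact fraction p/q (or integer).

x̄ = F·x = [12, 2]
P̄ = F·P·Fᵀ + Q = [84 12; 12 8]
y = z − H·x̄ = [-21, -11]
S = H·P̄·Hᵀ + R = [267 132; 132 73]
K = P̄·Hᵀ·S⁻¹ = [44/53 -36/53; 176/689 -356/689]
x' = x̄ + K·y = [108/53, 1598/689]
P' = (I − K·H)·P̄ = [804/53 492/53; 492/53 4088/689]

x' = [108/53, 1598/689]
P' = [804/53 492/53; 492/53 4088/689]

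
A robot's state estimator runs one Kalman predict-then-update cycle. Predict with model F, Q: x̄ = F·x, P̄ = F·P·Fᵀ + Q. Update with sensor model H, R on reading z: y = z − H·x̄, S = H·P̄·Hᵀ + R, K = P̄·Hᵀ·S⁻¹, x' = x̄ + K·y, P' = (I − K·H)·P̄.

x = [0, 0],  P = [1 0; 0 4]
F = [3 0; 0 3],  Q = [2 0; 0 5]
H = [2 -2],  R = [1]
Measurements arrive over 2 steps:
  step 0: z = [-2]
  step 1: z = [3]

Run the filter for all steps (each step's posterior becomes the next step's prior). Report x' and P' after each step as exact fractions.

step 0: x' = [-4/19, 164/209], P' = [165/19 164/19; 164/19 1845/209]
step 1: x' = [4266/7933, -6696/7933], P' = [630777/7933 630260/7933; 630260/7933 631674/7933]

step 0: x̄ = F·x = [0, 0]
step 0: P̄ = F·P·Fᵀ + Q = [11 0; 0 41]
step 0: y = z − H·x̄ = [-2]
step 0: S = H·P̄·Hᵀ + R = [209]
step 0: K = P̄·Hᵀ·S⁻¹ = [2/19; -82/209]
step 0: x' = x̄ + K·y = [-4/19, 164/209]
step 0: P' = (I − K·H)·P̄ = [165/19 164/19; 164/19 1845/209]
step 1: x̄ = F·x = [-12/19, 492/209]
step 1: P̄ = F·P·Fᵀ + Q = [1523/19 1476/19; 1476/19 17650/209]
step 1: y = z − H·x̄ = [1875/209]
step 1: S = H·P̄·Hᵀ + R = [7933/209]
step 1: K = P̄·Hᵀ·S⁻¹ = [1034/7933; -2828/7933]
step 1: x' = x̄ + K·y = [4266/7933, -6696/7933]
step 1: P' = (I − K·H)·P̄ = [630777/7933 630260/7933; 630260/7933 631674/7933]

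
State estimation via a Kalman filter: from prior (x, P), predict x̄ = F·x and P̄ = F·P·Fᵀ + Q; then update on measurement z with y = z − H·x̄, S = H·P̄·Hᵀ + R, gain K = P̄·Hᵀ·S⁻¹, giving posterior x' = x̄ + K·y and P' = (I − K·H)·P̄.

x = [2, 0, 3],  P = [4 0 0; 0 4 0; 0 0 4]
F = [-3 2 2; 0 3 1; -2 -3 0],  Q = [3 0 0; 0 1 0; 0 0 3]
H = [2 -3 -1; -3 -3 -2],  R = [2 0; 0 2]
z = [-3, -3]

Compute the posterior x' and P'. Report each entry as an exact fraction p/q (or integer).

x' = [70138/120515, 287281/120515, -355226/120515]
P' = [121171/120515 253267/120515 -535717/120515; 253267/120515 653929/120515 -1340599/120515; -535717/120515 -1340599/120515 2805419/120515]

x̄ = F·x = [0, 3, -4]
P̄ = F·P·Fᵀ + Q = [71 32 0; 32 41 -36; 0 -36 55]
y = z − H·x̄ = [2, -2]
S = H·P̄·Hᵀ + R = [110 -175; -175 1374]
K = P̄·Hᵀ·S⁻¹ = [9129/120515 -5188/24103; -57327/120515 -4039/24103; 72472/120515 1811/24103]
x' = x̄ + K·y = [70138/120515, 287281/120515, -355226/120515]
P' = (I − K·H)·P̄ = [121171/120515 253267/120515 -535717/120515; 253267/120515 653929/120515 -1340599/120515; -535717/120515 -1340599/120515 2805419/120515]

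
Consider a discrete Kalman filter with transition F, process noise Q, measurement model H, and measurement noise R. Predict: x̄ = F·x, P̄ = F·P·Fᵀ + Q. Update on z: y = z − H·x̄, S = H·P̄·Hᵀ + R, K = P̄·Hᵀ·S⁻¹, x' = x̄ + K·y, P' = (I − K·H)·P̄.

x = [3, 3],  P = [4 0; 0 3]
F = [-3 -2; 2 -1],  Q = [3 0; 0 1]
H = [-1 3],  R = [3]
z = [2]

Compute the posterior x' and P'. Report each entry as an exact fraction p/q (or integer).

x̄ = F·x = [-15, 3]
P̄ = F·P·Fᵀ + Q = [51 -18; -18 20]
y = z − H·x̄ = [-22]
S = H·P̄·Hᵀ + R = [342]
K = P̄·Hᵀ·S⁻¹ = [-35/114; 13/57]
x' = x̄ + K·y = [-470/57, -115/57]
P' = (I − K·H)·P̄ = [713/38 113/19; 113/19 42/19]

x' = [-470/57, -115/57]
P' = [713/38 113/19; 113/19 42/19]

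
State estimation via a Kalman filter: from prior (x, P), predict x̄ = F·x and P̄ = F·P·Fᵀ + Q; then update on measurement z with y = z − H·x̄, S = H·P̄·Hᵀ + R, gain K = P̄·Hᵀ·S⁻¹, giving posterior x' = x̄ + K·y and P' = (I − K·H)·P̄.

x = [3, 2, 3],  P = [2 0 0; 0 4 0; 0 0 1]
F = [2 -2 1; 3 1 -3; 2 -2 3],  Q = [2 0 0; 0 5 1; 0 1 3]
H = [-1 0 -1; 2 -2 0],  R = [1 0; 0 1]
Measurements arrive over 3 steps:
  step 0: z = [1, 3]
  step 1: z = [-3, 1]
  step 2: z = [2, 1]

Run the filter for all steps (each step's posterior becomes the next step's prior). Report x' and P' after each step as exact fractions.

step 0: x̄ = F·x = [5, 2, 11]
step 0: P̄ = F·P·Fᵀ + Q = [27 1 27; 1 36 -4; 27 -4 36]
step 0: y = z − H·x̄ = [17, -3]
step 0: S = H·P̄·Hᵀ + R = [118 -114; -114 245]
step 0: K = P̄·Hᵀ·S⁻¹ = [-3651/7957 -10/7957; -7245/15914 -3959/7957; -8367/15914 67/7957]
step 0: x' = x̄ + K·y = [-22252/7957, -67583/15914, 32413/15914]
step 0: P' = (I − K·H)·P̄ = [18205/7957 18210/7957 -14554/7957; 18210/7957 40379/15914 -29175/15914; -14554/7957 -29175/15914 37475/15914]
step 1: x̄ = F·x = [78571/15914, -149167/7957, 143397/15914]
step 1: P̄ = F·P·Fᵀ + Q = [85367/15914 -118652/7957 128757/15914; -118652/7957 851214/7957 -339619/7957; 128757/15914 -339619/7957 401617/15914]
step 1: y = z − H·x̄ = [87113/7957, -368948/7957]
step 1: S = H·P̄·Hᵀ + R = [380206/7957 -1130666/7957; -1130666/7957 4532763/7957]
step 1: K = P̄·Hᵀ·S⁻¹ = [-1081290/3994489 14633/3994489; -14572727/55922846 -13783229/27961423; -36252023/55922846 462902/27961423]
step 1: x' = x̄ + K·y = [14410523/7988978, 70286843/55922846, 32046510/27961423]
step 1: P' = (I − K·H)·P̄ = [12570581/7988978 6277974/3994489 -10408001/7988978; 6277974/3994489 101674865/55922846 -73318909/55922846; -10408001/7988978 -73318909/55922846 54554015/27961423]
step 2: x̄ = F·x = [62633328/27961423, 90314383/27961423, 18103764/3994489]
step 2: P̄ = F·P·Fᵀ + Q = [139173985/27961423 -324470152/27961423 27612139/3994489; -324470152/27961423 2216939682/27961423 -130817107/3994489; 27612139/3994489 -130817107/3994489 86488448/3994489]
step 2: y = z − H·x̄ = [8458018/964187, 83323533/27961423]
step 2: S = H·P̄·Hᵀ + R = [39969810/964187 -108458542/964187; -108458542/964187 12048177307/27961423]
step 2: K = P̄·Hᵀ·S⁻¹ = [-19471948569/72822467611 521435296/72822467611; -37371248279/145644935222 -35600017387/72822467611; -94652860777/145644935222 1051213563/72822467611]
step 2: x' = x̄ + K·y = [-6135858054/72822467611, -34785783499/72822467611, -81978302830/72822467611]
step 2: P' = (I − K·H)·P̄ = [113651170323/72822467611 113390452675/72822467611 -94179221754/72822467611; 113390452675/72822467611 262380922737/145644935222 -189409657071/145644935222; -94179221754/72822467611 -189409657071/145644935222 283011304285/145644935222]

step 0: x' = [-22252/7957, -67583/15914, 32413/15914], P' = [18205/7957 18210/7957 -14554/7957; 18210/7957 40379/15914 -29175/15914; -14554/7957 -29175/15914 37475/15914]
step 1: x' = [14410523/7988978, 70286843/55922846, 32046510/27961423], P' = [12570581/7988978 6277974/3994489 -10408001/7988978; 6277974/3994489 101674865/55922846 -73318909/55922846; -10408001/7988978 -73318909/55922846 54554015/27961423]
step 2: x' = [-6135858054/72822467611, -34785783499/72822467611, -81978302830/72822467611], P' = [113651170323/72822467611 113390452675/72822467611 -94179221754/72822467611; 113390452675/72822467611 262380922737/145644935222 -189409657071/145644935222; -94179221754/72822467611 -189409657071/145644935222 283011304285/145644935222]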